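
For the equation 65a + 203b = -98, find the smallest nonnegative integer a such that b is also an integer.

189

gcd(203, 65) = 1.
1 divides -98, so solutions exist.
By Bézout, 65·(25) + 203·(-8) = 1.
Scale by -98/1 = -98: (a₀, b₀) = (-2450, 784).
General solution: a = -2450 + 203t, b = 784 - 65t for integer t.
a ≥ 0: smallest is -2450 mod 203 = 189 (at t = 13), with b = -61.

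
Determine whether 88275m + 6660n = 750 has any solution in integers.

yes

gcd(88275, 6660):
  88275 = 13·6660 + 1695
  6660 = 3·1695 + 1575
  1695 = 1·1575 + 120
  1575 = 13·120 + 15
  120 = 8·15
so gcd(88275, 6660) = 15.
15 divides 750, so integer solutions exist.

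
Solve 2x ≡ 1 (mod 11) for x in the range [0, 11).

6

gcd(11, 2) = 1  (11 = 5·2 + 1, 2 = 2·1).
Back-substituting, 2·(-5) + 11·(1) = 1.
So 2·-5 ≡ 1 (mod 11), and -5 mod 11 = 6.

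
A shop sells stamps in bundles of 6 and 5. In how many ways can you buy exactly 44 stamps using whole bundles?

Need nonnegative integers with 6j + 5k = 44.
gcd(6, 5) = 1, and 6·(1) + 5·(-1) = 1.
So (j₀, k₀) = (44, -44); general j = 44 + 5t, k = -44 - 6t.
j ≥ 0 ⇒ t ≥ -8; k ≥ 0 ⇒ t ≤ -8. That's 1 value of t.

1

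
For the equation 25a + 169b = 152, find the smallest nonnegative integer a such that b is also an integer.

gcd(169, 25):
  169 = 6·25 + 19
  25 = 1·19 + 6
  19 = 3·6 + 1
  6 = 6·1
so gcd(169, 25) = 1.
1 divides 152, so solutions exist.
Back-substitute for Bézout coefficients:
  1 = 19 - 3·6
  ... = 25·(-27) + 169·(4)
Scale by 152/1 = 152: (a₀, b₀) = (-4104, 608).
General solution: a = -4104 + 169t, b = 608 - 25t for integer t.
a ≥ 0: smallest is -4104 mod 169 = 121 (at t = 25), with b = -17.

121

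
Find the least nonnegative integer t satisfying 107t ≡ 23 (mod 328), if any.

gcd(328, 107) = 1.
1 divides 23, so solutions exist.
By Bézout, 107×(-141) + 328×(46) = 1.
So 107×(-141) ≡ 1 (mod 328); multiply by 23: t ≡ -3243 (mod 328).
Smallest nonnegative: t = -3243 mod 328 = 37.

37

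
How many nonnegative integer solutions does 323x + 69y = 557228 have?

25

gcd(323, 69):
  323 = 4*69 + 47
  69 = 1*47 + 22
  47 = 2*22 + 3
  22 = 7*3 + 1
  3 = 3*1
so gcd(323, 69) = 1.
Back-substitute for Bézout coefficients:
  1 = 22 - 7*3
  ... = 323*(-22) + 69*(103)
Scale by 557228: one solution is (-12259016, 57394484). Reduce x mod 69: (7, 8043).
General: x = 7 + 69t, y = 8043 - 323t.
x ≥ 0 ⇒ t ≥ 0; y ≥ 0 ⇒ t ≤ 24. So t ∈ [0, 24]: 25 solutions.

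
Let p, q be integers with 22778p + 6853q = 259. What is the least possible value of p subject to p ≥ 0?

31

gcd(22778, 6853):
  22778 = 3*6853 + 2219
  6853 = 3*2219 + 196
  2219 = 11*196 + 63
  196 = 3*63 + 7
  63 = 9*7
so gcd(22778, 6853) = 7.
7 divides 259, so solutions exist.
Back-substitute for Bézout coefficients:
  7 = 196 - 3*63
  ... = 22778*(-105) + 6853*(349)
Scale by 259/7 = 37: (p₀, q₀) = (-3885, 12913).
General solution: p = -3885 + 979t, q = 12913 - 3254t for integer t.
p ≥ 0: smallest is -3885 mod 979 = 31 (at t = 4), with q = -103.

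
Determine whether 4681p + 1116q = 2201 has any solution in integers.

yes

gcd(4681, 1116):
  4681 = 4×1116 + 217
  1116 = 5×217 + 31
  217 = 7×31
so gcd(4681, 1116) = 31.
31 divides 2201, so integer solutions exist.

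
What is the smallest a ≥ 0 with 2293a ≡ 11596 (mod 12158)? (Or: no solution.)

1776

gcd(12158, 2293):
  12158 = 5×2293 + 693
  2293 = 3×693 + 214
  693 = 3×214 + 51
  214 = 4×51 + 10
  51 = 5×10 + 1
  10 = 10×1
so gcd(12158, 2293) = 1.
1 divides 11596, so solutions exist.
Back-substitute for Bézout coefficients:
  1 = 51 - 5×10
  ... = 2293×(-1193) + 12158×(225)
So 2293×(-1193) ≡ 1 (mod 12158); multiply by 11596: a ≡ -13834028 (mod 12158).
Smallest nonnegative: a = -13834028 mod 12158 = 1776.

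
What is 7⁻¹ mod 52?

15

gcd(52, 7) = 1  (52 = 7·7 + 3, 7 = 2·3 + 1, 3 = 3·1).
Back-substituting, 7·(15) + 52·(-2) = 1.
So 7·15 ≡ 1 (mod 52), and 15 mod 52 = 15.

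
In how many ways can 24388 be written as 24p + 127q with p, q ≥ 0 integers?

8

gcd(127, 24) = 1  (127 = 5*24 + 7, 24 = 3*7 + 3, 7 = 2*3 + 1, 3 = 3*1).
Back-substituting, 24*(-37) + 127*(7) = 1.
Scale by 24388: one solution is (-902356, 170716). Reduce p mod 127: (106, 172).
General: p = 106 + 127t, q = 172 - 24t.
p ≥ 0 ⇒ t ≥ 0; q ≥ 0 ⇒ t ≤ 7. So t ∈ [0, 7]: 8 solutions.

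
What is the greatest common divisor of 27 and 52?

gcd(52, 27) = 1  (52 = 1*27 + 25, 27 = 1*25 + 2, 25 = 12*2 + 1, 2 = 2*1).

1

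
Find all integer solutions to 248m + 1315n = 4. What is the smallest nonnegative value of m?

403

gcd(1315, 248) = 1.
1 divides 4, so solutions exist.
By Bézout, 248*(-228) + 1315*(43) = 1.
Scale by 4/1 = 4: (m₀, n₀) = (-912, 172).
General solution: m = -912 + 1315t, n = 172 - 248t for integer t.
m ≥ 0: smallest is -912 mod 1315 = 403 (at t = 1), with n = -76.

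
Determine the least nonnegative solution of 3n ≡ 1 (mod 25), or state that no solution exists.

gcd(25, 3):
  25 = 8*3 + 1
  3 = 3*1
so gcd(25, 3) = 1.
1 divides 1, so solutions exist.
Back-substitute for Bézout coefficients:
  1 = 25 - 8*3
  ... = 3*(-8) + 25*(1)
So 3*(-8) ≡ 1 (mod 25); multiply by 1: n ≡ -8 (mod 25).
Smallest nonnegative: n = -8 mod 25 = 17.

17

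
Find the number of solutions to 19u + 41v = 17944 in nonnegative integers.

23

gcd(41, 19) = 1.
By Bézout, 19×(13) + 41×(-6) = 1.
One solution: (23, 427).
General: u = 23 + 41t, v = 427 - 19t.
u ≥ 0 ⇒ t ≥ 0; v ≥ 0 ⇒ t ≤ 22. So t ∈ [0, 22]: 23 solutions.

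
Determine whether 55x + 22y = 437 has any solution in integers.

gcd(55, 22) = 11.
11 does not divide 437 (remainder 8), so no integer solutions.

no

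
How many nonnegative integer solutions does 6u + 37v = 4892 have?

gcd(37, 6) = 1.
By Bézout, 6×(-6) + 37×(1) = 1.
One solution: (26, 128).
General: u = 26 + 37t, v = 128 - 6t.
u ≥ 0 ⇒ t ≥ 0; v ≥ 0 ⇒ t ≤ 21. So t ∈ [0, 21]: 22 solutions.

22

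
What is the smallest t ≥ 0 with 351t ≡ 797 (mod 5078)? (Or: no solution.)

gcd(5078, 351):
  5078 = 14·351 + 164
  351 = 2·164 + 23
  164 = 7·23 + 3
  23 = 7·3 + 2
  3 = 1·2 + 1
  2 = 2·1
so gcd(5078, 351) = 1.
1 divides 797, so solutions exist.
Back-substitute for Bézout coefficients:
  1 = 3 - 1·2
  ... = 351·(-1765) + 5078·(122)
So 351·(-1765) ≡ 1 (mod 5078); multiply by 797: t ≡ -1406705 (mod 5078).
Smallest nonnegative: t = -1406705 mod 5078 = 4979.

4979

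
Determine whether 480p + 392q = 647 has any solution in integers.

gcd(480, 392) = 8  (480 = 1*392 + 88, 392 = 4*88 + 40, 88 = 2*40 + 8, 40 = 5*8).
8 does not divide 647 (remainder 7), so no integer solutions.

no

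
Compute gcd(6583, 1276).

29

gcd(6583, 1276) = 29  (6583 = 5×1276 + 203, 1276 = 6×203 + 58, 203 = 3×58 + 29, 58 = 2×29).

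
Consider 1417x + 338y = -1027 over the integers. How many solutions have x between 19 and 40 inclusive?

1

gcd(1417, 338) = 13.
By Bézout, 1417*(-5) + 338*(21) = 13.
Particular solution: (5, -24).
General solution: x = 5 + 26t, y = -24 - 109t for integer t.
19 ≤ 5 + 26t ≤ 40 gives t ∈ [1, 1], which is 1 value.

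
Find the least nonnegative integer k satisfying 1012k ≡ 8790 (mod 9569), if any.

gcd(9569, 1012) = 1  (9569 = 9·1012 + 461, 1012 = 2·461 + 90, 461 = 5·90 + 11, 90 = 8·11 + 2, 11 = 5·2 + 1, 2 = 2·1).
1 divides 8790, so solutions exist.
Back-substituting, 1012·(-4359) + 9569·(461) = 1.
So 1012·(-4359) ≡ 1 (mod 9569); multiply by 8790: k ≡ -38315610 (mod 9569).
Smallest nonnegative: k = -38315610 mod 9569 = 8235.

8235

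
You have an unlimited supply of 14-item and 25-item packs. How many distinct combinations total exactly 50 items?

Need nonnegative integers with 14j + 25k = 50.
gcd(14, 25) = 1, and 14·(9) + 25·(-5) = 1.
So (j₀, k₀) = (450, -250); general j = 450 + 25t, k = -250 - 14t.
j ≥ 0 ⇒ t ≥ -18; k ≥ 0 ⇒ t ≤ -18. That's 1 value of t.

1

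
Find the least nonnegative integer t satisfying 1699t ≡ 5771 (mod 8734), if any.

gcd(8734, 1699) = 1.
1 divides 5771, so solutions exist.
By Bézout, 1699*(1681) + 8734*(-327) = 1.
So 1699*(1681) ≡ 1 (mod 8734); multiply by 5771: t ≡ 9701051 (mod 8734).
Smallest nonnegative: t = 9701051 mod 8734 = 6311.

6311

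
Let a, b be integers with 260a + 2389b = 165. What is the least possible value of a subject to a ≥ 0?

506

gcd(2389, 260) = 1.
1 divides 165, so solutions exist.
By Bézout, 260×(-634) + 2389×(69) = 1.
Scale by 165/1 = 165: (a₀, b₀) = (-104610, 11385).
General solution: a = -104610 + 2389t, b = 11385 - 260t for integer t.
a ≥ 0: smallest is -104610 mod 2389 = 506 (at t = 44), with b = -55.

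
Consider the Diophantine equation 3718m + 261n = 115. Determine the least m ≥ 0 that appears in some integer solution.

169

gcd(3718, 261) = 1  (3718 = 14·261 + 64, 261 = 4·64 + 5, 64 = 12·5 + 4, 5 = 1·4 + 1, 4 = 4·1).
1 divides 115, so solutions exist.
Back-substituting, 3718·(-53) + 261·(755) = 1.
Scale by 115/1 = 115: (m₀, n₀) = (-6095, 86825).
General solution: m = -6095 + 261t, n = 86825 - 3718t for integer t.
m ≥ 0: smallest is -6095 mod 261 = 169 (at t = 24), with n = -2407.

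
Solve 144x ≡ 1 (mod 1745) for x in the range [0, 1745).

gcd(1745, 144) = 1  (1745 = 12*144 + 17, 144 = 8*17 + 8, 17 = 2*8 + 1, 8 = 8*1).
Back-substituting, 144*(-206) + 1745*(17) = 1.
So 144*-206 ≡ 1 (mod 1745), and -206 mod 1745 = 1539.

1539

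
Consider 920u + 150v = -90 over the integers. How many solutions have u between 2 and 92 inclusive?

6

gcd(920, 150) = 10  (920 = 6×150 + 20, 150 = 7×20 + 10, 20 = 2×10).
Back-substituting, 920×(-7) + 150×(43) = 10.
Scale by -9: particular solution (63, -387); reduce u mod 15: (3, -19).
General solution: u = 3 + 15t, v = -19 - 92t for integer t.
2 ≤ 3 + 15t ≤ 92 gives t ∈ [0, 5], which is 6 values.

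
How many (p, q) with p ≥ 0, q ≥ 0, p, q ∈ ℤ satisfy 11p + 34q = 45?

gcd(34, 11) = 1.
By Bézout, 11×(-3) + 34×(1) = 1.
One solution: (1, 1).
General: p = 1 + 34t, q = 1 - 11t.
p ≥ 0 ⇒ t ≥ 0; q ≥ 0 ⇒ t ≤ 0. So t ∈ [0, 0]: 1 solution.

1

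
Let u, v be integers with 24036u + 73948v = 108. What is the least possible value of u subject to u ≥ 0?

8962

gcd(73948, 24036) = 4.
4 divides 108, so solutions exist.
By Bézout, 24036*(-4461) + 73948*(1450) = 4.
Scale by 108/4 = 27: (u₀, v₀) = (-120447, 39150).
General solution: u = -120447 + 18487t, v = 39150 - 6009t for integer t.
u ≥ 0: smallest is -120447 mod 18487 = 8962 (at t = 7), with v = -2913.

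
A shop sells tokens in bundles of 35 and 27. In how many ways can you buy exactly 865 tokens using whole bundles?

1

Need nonnegative integers with 35j + 27k = 865.
gcd(35, 27) = 1, and 35·(-10) + 27·(13) = 1.
So (j₀, k₀) = (-8650, 11245); general j = -8650 + 27t, k = 11245 - 35t.
j ≥ 0 ⇒ t ≥ 321; k ≥ 0 ⇒ t ≤ 321. That's 1 value of t.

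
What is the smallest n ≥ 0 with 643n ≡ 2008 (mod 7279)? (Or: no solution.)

gcd(7279, 643) = 1  (7279 = 11×643 + 206, 643 = 3×206 + 25, 206 = 8×25 + 6, 25 = 4×6 + 1, 6 = 6×1).
1 divides 2008, so solutions exist.
Back-substituting, 643×(1166) + 7279×(-103) = 1.
So 643×(1166) ≡ 1 (mod 7279); multiply by 2008: n ≡ 2341328 (mod 7279).
Smallest nonnegative: n = 2341328 mod 7279 = 4769.

4769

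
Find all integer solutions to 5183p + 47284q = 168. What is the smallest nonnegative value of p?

44164

gcd(47284, 5183):
  47284 = 9×5183 + 637
  5183 = 8×637 + 87
  637 = 7×87 + 28
  87 = 3×28 + 3
  28 = 9×3 + 1
  3 = 3×1
so gcd(47284, 5183) = 1.
1 divides 168, so solutions exist.
Back-substitute for Bézout coefficients:
  1 = 28 - 9×3
  ... = 5183×(-15217) + 47284×(1668)
Scale by 168/1 = 168: (p₀, q₀) = (-2556456, 280224).
General solution: p = -2556456 + 47284t, q = 280224 - 5183t for integer t.
p ≥ 0: smallest is -2556456 mod 47284 = 44164 (at t = 55), with q = -4841.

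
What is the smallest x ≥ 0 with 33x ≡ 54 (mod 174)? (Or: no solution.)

28

gcd(174, 33) = 3  (174 = 5×33 + 9, 33 = 3×9 + 6, 9 = 1×6 + 3, 6 = 2×3).
3 divides 54, so solutions exist.
Back-substituting, 33×(-21) + 174×(4) = 3.
So 33×(-21) ≡ 3 (mod 174); multiply by 18: x ≡ -378 (mod 58).
Smallest nonnegative: x = -378 mod 58 = 28.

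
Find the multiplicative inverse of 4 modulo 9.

7

gcd(9, 4):
  9 = 2×4 + 1
  4 = 4×1
so gcd(9, 4) = 1.
Back-substitute for Bézout coefficients:
  1 = 9 - 2×4
  ... = 4×(-2) + 9×(1)
So 4×-2 ≡ 1 (mod 9), and -2 mod 9 = 7.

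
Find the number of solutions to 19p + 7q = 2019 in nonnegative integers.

15

gcd(19, 7) = 1  (19 = 2×7 + 5, 7 = 1×5 + 2, 5 = 2×2 + 1, 2 = 2×1).
Back-substituting, 19×(3) + 7×(-8) = 1.
Scale by 2019: one solution is (6057, -16152). Reduce p mod 7: (2, 283).
General: p = 2 + 7t, q = 283 - 19t.
p ≥ 0 ⇒ t ≥ 0; q ≥ 0 ⇒ t ≤ 14. So t ∈ [0, 14]: 15 solutions.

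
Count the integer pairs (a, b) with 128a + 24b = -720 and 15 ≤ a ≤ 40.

gcd(128, 24) = 8  (128 = 5*24 + 8, 24 = 3*8).
Back-substituting, 128*(1) + 24*(-5) = 8.
Scale by -90: particular solution (-90, 450); reduce a mod 3: (0, -30).
General solution: a = 0 + 3t, b = -30 - 16t for integer t.
15 ≤ 0 + 3t ≤ 40 gives t ∈ [5, 13], which is 9 values.

9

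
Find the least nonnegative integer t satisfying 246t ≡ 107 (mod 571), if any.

337

gcd(571, 246) = 1.
1 divides 107, so solutions exist.
By Bézout, 246×(-253) + 571×(109) = 1.
So 246×(-253) ≡ 1 (mod 571); multiply by 107: t ≡ -27071 (mod 571).
Smallest nonnegative: t = -27071 mod 571 = 337.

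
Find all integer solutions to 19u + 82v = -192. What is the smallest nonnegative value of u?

46

gcd(82, 19):
  82 = 4×19 + 6
  19 = 3×6 + 1
  6 = 6×1
so gcd(82, 19) = 1.
1 divides -192, so solutions exist.
Back-substitute for Bézout coefficients:
  1 = 19 - 3×6
  ... = 19×(13) + 82×(-3)
Scale by -192/1 = -192: (u₀, v₀) = (-2496, 576).
General solution: u = -2496 + 82t, v = 576 - 19t for integer t.
u ≥ 0: smallest is -2496 mod 82 = 46 (at t = 31), with v = -13.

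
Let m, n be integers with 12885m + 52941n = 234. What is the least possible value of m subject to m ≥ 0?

gcd(52941, 12885):
  52941 = 4·12885 + 1401
  12885 = 9·1401 + 276
  1401 = 5·276 + 21
  276 = 13·21 + 3
  21 = 7·3
so gcd(52941, 12885) = 3.
3 divides 234, so solutions exist.
Back-substitute for Bézout coefficients:
  3 = 276 - 13·21
  ... = 12885·(2494) + 52941·(-607)
Scale by 234/3 = 78: (m₀, n₀) = (194532, -47346).
General solution: m = 194532 + 17647t, n = -47346 - 4295t for integer t.
m ≥ 0: smallest is 194532 mod 17647 = 415 (at t = -11), with n = -101.

415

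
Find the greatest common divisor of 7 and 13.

1

gcd(13, 7):
  13 = 1·7 + 6
  7 = 1·6 + 1
  6 = 6·1
so gcd(13, 7) = 1.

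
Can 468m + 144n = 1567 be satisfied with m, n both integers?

no

gcd(468, 144) = 36  (468 = 3·144 + 36, 144 = 4·36).
36 does not divide 1567 (remainder 19), so no integer solutions.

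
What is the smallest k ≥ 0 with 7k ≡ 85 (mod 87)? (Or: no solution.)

37

gcd(87, 7) = 1.
1 divides 85, so solutions exist.
By Bézout, 7×(25) + 87×(-2) = 1.
So 7×(25) ≡ 1 (mod 87); multiply by 85: k ≡ 2125 (mod 87).
Smallest nonnegative: k = 2125 mod 87 = 37.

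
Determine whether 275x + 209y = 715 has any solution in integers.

gcd(275, 209):
  275 = 1×209 + 66
  209 = 3×66 + 11
  66 = 6×11
so gcd(275, 209) = 11.
11 divides 715, so integer solutions exist.

yes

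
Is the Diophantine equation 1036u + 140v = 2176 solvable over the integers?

gcd(1036, 140) = 28  (1036 = 7×140 + 56, 140 = 2×56 + 28, 56 = 2×28).
28 does not divide 2176 (remainder 20), so no integer solutions.

no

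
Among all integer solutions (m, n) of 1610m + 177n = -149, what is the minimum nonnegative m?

gcd(1610, 177) = 1  (1610 = 9×177 + 17, 177 = 10×17 + 7, 17 = 2×7 + 3, 7 = 2×3 + 1, 3 = 3×1).
1 divides -149, so solutions exist.
Back-substituting, 1610×(-52) + 177×(473) = 1.
Scale by -149/1 = -149: (m₀, n₀) = (7748, -70477).
General solution: m = 7748 + 177t, n = -70477 - 1610t for integer t.
m ≥ 0: smallest is 7748 mod 177 = 137 (at t = -43), with n = -1247.

137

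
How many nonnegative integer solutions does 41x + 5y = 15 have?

gcd(41, 5) = 1  (41 = 8*5 + 1, 5 = 5*1).
Back-substituting, 41*(1) + 5*(-8) = 1.
Scale by 15: one solution is (15, -120). Reduce x mod 5: (0, 3).
General: x = 0 + 5t, y = 3 - 41t.
x ≥ 0 ⇒ t ≥ 0; y ≥ 0 ⇒ t ≤ 0. So t ∈ [0, 0]: 1 solution.

1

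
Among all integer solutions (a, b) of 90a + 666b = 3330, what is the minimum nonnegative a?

0

gcd(666, 90):
  666 = 7×90 + 36
  90 = 2×36 + 18
  36 = 2×18
so gcd(666, 90) = 18.
18 divides 3330, so solutions exist.
Back-substitute for Bézout coefficients:
  18 = 90 - 2×36
  ... = 90×(15) + 666×(-2)
Scale by 3330/18 = 185: (a₀, b₀) = (2775, -370).
General solution: a = 2775 + 37t, b = -370 - 5t for integer t.
a ≥ 0: smallest is 2775 mod 37 = 0 (at t = -75), with b = 5.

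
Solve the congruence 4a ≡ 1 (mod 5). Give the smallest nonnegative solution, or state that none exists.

gcd(5, 4) = 1.
1 divides 1, so solutions exist.
By Bézout, 4·(-1) + 5·(1) = 1.
So 4·(-1) ≡ 1 (mod 5); multiply by 1: a ≡ -1 (mod 5).
Smallest nonnegative: a = -1 mod 5 = 4.

4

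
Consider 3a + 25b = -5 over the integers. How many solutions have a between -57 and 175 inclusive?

gcd(25, 3) = 1  (25 = 8×3 + 1, 3 = 3×1).
Back-substituting, 3×(-8) + 25×(1) = 1.
Scale by -5: particular solution (40, -5); reduce a mod 25: (15, -2).
General solution: a = 15 + 25t, b = -2 - 3t for integer t.
-57 ≤ 15 + 25t ≤ 175 gives t ∈ [-2, 6], which is 9 values.

9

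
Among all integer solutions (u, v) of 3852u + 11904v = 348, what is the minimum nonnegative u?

989

gcd(11904, 3852):
  11904 = 3*3852 + 348
  3852 = 11*348 + 24
  348 = 14*24 + 12
  24 = 2*12
so gcd(11904, 3852) = 12.
12 divides 348, so solutions exist.
Back-substitute for Bézout coefficients:
  12 = 348 - 14*24
  ... = 3852*(-479) + 11904*(155)
Scale by 348/12 = 29: (u₀, v₀) = (-13891, 4495).
General solution: u = -13891 + 992t, v = 4495 - 321t for integer t.
u ≥ 0: smallest is -13891 mod 992 = 989 (at t = 15), with v = -320.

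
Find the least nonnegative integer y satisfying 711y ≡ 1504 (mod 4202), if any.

gcd(4202, 711) = 1  (4202 = 5·711 + 647, 711 = 1·647 + 64, 647 = 10·64 + 7, 64 = 9·7 + 1, 7 = 7·1).
1 divides 1504, so solutions exist.
Back-substituting, 711·(591) + 4202·(-100) = 1.
So 711·(591) ≡ 1 (mod 4202); multiply by 1504: y ≡ 888864 (mod 4202).
Smallest nonnegative: y = 888864 mod 4202 = 2242.

2242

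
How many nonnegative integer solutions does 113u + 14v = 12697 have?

gcd(113, 14) = 1.
By Bézout, 113×(1) + 14×(-8) = 1.
One solution: (13, 802).
General: u = 13 + 14t, v = 802 - 113t.
u ≥ 0 ⇒ t ≥ 0; v ≥ 0 ⇒ t ≤ 7. So t ∈ [0, 7]: 8 solutions.

8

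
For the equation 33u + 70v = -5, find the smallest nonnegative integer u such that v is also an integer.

gcd(70, 33):
  70 = 2×33 + 4
  33 = 8×4 + 1
  4 = 4×1
so gcd(70, 33) = 1.
1 divides -5, so solutions exist.
Back-substitute for Bézout coefficients:
  1 = 33 - 8×4
  ... = 33×(17) + 70×(-8)
Scale by -5/1 = -5: (u₀, v₀) = (-85, 40).
General solution: u = -85 + 70t, v = 40 - 33t for integer t.
u ≥ 0: smallest is -85 mod 70 = 55 (at t = 2), with v = -26.

55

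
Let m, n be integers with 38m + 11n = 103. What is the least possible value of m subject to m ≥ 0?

3

gcd(38, 11) = 1.
1 divides 103, so solutions exist.
By Bézout, 38*(-2) + 11*(7) = 1.
Scale by 103/1 = 103: (m₀, n₀) = (-206, 721).
General solution: m = -206 + 11t, n = 721 - 38t for integer t.
m ≥ 0: smallest is -206 mod 11 = 3 (at t = 19), with n = -1.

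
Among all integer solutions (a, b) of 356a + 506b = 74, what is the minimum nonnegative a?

gcd(506, 356) = 2  (506 = 1*356 + 150, 356 = 2*150 + 56, 150 = 2*56 + 38, 56 = 1*38 + 18, 38 = 2*18 + 2, 18 = 9*2).
2 divides 74, so solutions exist.
Back-substituting, 356*(-27) + 506*(19) = 2.
Scale by 74/2 = 37: (a₀, b₀) = (-999, 703).
General solution: a = -999 + 253t, b = 703 - 178t for integer t.
a ≥ 0: smallest is -999 mod 253 = 13 (at t = 4), with b = -9.

13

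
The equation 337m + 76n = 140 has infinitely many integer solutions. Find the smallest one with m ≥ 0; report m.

gcd(337, 76) = 1  (337 = 4*76 + 33, 76 = 2*33 + 10, 33 = 3*10 + 3, 10 = 3*3 + 1, 3 = 3*1).
1 divides 140, so solutions exist.
Back-substituting, 337*(-23) + 76*(102) = 1.
Scale by 140/1 = 140: (m₀, n₀) = (-3220, 14280).
General solution: m = -3220 + 76t, n = 14280 - 337t for integer t.
m ≥ 0: smallest is -3220 mod 76 = 48 (at t = 43), with n = -211.

48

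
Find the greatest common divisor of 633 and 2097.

3

gcd(2097, 633):
  2097 = 3×633 + 198
  633 = 3×198 + 39
  198 = 5×39 + 3
  39 = 13×3
so gcd(2097, 633) = 3.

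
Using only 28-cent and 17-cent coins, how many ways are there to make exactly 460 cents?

Need nonnegative integers with 28j + 17k = 460.
gcd(28, 17) = 1, and 28·(-3) + 17·(5) = 1.
So (j₀, k₀) = (-1380, 2300); general j = -1380 + 17t, k = 2300 - 28t.
j ≥ 0 ⇒ t ≥ 82; k ≥ 0 ⇒ t ≤ 82. That's 1 value of t.

1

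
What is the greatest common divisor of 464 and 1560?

8

gcd(1560, 464):
  1560 = 3*464 + 168
  464 = 2*168 + 128
  168 = 1*128 + 40
  128 = 3*40 + 8
  40 = 5*8
so gcd(1560, 464) = 8.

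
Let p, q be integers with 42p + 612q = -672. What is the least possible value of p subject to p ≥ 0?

86

gcd(612, 42):
  612 = 14×42 + 24
  42 = 1×24 + 18
  24 = 1×18 + 6
  18 = 3×6
so gcd(612, 42) = 6.
6 divides -672, so solutions exist.
Back-substitute for Bézout coefficients:
  6 = 24 - 1×18
  ... = 42×(-29) + 612×(2)
Scale by -672/6 = -112: (p₀, q₀) = (3248, -224).
General solution: p = 3248 + 102t, q = -224 - 7t for integer t.
p ≥ 0: smallest is 3248 mod 102 = 86 (at t = -31), with q = -7.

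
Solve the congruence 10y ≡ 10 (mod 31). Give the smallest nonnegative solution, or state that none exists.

gcd(31, 10) = 1  (31 = 3·10 + 1, 10 = 10·1).
1 divides 10, so solutions exist.
Back-substituting, 10·(-3) + 31·(1) = 1.
So 10·(-3) ≡ 1 (mod 31); multiply by 10: y ≡ -30 (mod 31).
Smallest nonnegative: y = -30 mod 31 = 1.

1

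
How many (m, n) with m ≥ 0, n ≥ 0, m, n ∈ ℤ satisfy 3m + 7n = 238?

12

gcd(7, 3) = 1.
By Bézout, 3·(-2) + 7·(1) = 1.
One solution: (0, 34).
General: m = 0 + 7t, n = 34 - 3t.
m ≥ 0 ⇒ t ≥ 0; n ≥ 0 ⇒ t ≤ 11. So t ∈ [0, 11]: 12 solutions.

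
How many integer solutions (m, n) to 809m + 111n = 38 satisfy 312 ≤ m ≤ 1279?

gcd(809, 111) = 1.
By Bézout, 809·(-52) + 111·(379) = 1.
Particular solution: (22, -160).
General solution: m = 22 + 111t, n = -160 - 809t for integer t.
312 ≤ 22 + 111t ≤ 1279 gives t ∈ [3, 11], which is 9 values.

9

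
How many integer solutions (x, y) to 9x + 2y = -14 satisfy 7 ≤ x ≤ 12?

3

gcd(9, 2):
  9 = 4*2 + 1
  2 = 2*1
so gcd(9, 2) = 1.
Back-substitute for Bézout coefficients:
  1 = 9 - 4*2
  ... = 9*(1) + 2*(-4)
Scale by -14: particular solution (-14, 56); reduce x mod 2: (0, -7).
General solution: x = 0 + 2t, y = -7 - 9t for integer t.
7 ≤ 0 + 2t ≤ 12 gives t ∈ [4, 6], which is 3 values.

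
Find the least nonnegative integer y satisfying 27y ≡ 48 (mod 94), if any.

54

gcd(94, 27) = 1.
1 divides 48, so solutions exist.
By Bézout, 27×(7) + 94×(-2) = 1.
So 27×(7) ≡ 1 (mod 94); multiply by 48: y ≡ 336 (mod 94).
Smallest nonnegative: y = 336 mod 94 = 54.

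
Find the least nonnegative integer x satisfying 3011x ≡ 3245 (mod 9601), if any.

gcd(9601, 3011) = 1.
1 divides 3245, so solutions exist.
By Bézout, 3011×(-1572) + 9601×(493) = 1.
So 3011×(-1572) ≡ 1 (mod 9601); multiply by 3245: x ≡ -5101140 (mod 9601).
Smallest nonnegative: x = -5101140 mod 9601 = 6592.

6592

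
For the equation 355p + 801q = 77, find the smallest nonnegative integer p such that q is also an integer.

368

gcd(801, 355) = 1.
1 divides 77, so solutions exist.
By Bézout, 355·(88) + 801·(-39) = 1.
Scale by 77/1 = 77: (p₀, q₀) = (6776, -3003).
General solution: p = 6776 + 801t, q = -3003 - 355t for integer t.
p ≥ 0: smallest is 6776 mod 801 = 368 (at t = -8), with q = -163.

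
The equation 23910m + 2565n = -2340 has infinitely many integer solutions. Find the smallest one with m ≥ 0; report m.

gcd(23910, 2565):
  23910 = 9·2565 + 825
  2565 = 3·825 + 90
  825 = 9·90 + 15
  90 = 6·15
so gcd(23910, 2565) = 15.
15 divides -2340, so solutions exist.
Back-substitute for Bézout coefficients:
  15 = 825 - 9·90
  ... = 23910·(28) + 2565·(-261)
Scale by -2340/15 = -156: (m₀, n₀) = (-4368, 40716).
General solution: m = -4368 + 171t, n = 40716 - 1594t for integer t.
m ≥ 0: smallest is -4368 mod 171 = 78 (at t = 26), with n = -728.

78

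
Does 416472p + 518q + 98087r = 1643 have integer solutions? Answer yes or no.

no

gcd(416472, 518) = 518  (416472 = 804*518).
gcd(518, 98087) = 37.
37 does not divide 1643 (remainder 15), so no integer solutions.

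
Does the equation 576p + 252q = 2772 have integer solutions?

gcd(576, 252):
  576 = 2×252 + 72
  252 = 3×72 + 36
  72 = 2×36
so gcd(576, 252) = 36.
36 divides 2772, so integer solutions exist.

yes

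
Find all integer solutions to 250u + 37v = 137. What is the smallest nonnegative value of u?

gcd(250, 37) = 1.
1 divides 137, so solutions exist.
By Bézout, 250*(4) + 37*(-27) = 1.
Scale by 137/1 = 137: (u₀, v₀) = (548, -3699).
General solution: u = 548 + 37t, v = -3699 - 250t for integer t.
u ≥ 0: smallest is 548 mod 37 = 30 (at t = -14), with v = -199.

30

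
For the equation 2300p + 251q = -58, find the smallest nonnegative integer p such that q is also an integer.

170

gcd(2300, 251) = 1  (2300 = 9×251 + 41, 251 = 6×41 + 5, 41 = 8×5 + 1, 5 = 5×1).
1 divides -58, so solutions exist.
Back-substituting, 2300×(49) + 251×(-449) = 1.
Scale by -58/1 = -58: (p₀, q₀) = (-2842, 26042).
General solution: p = -2842 + 251t, q = 26042 - 2300t for integer t.
p ≥ 0: smallest is -2842 mod 251 = 170 (at t = 12), with q = -1558.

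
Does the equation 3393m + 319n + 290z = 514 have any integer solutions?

gcd(3393, 319):
  3393 = 10*319 + 203
  319 = 1*203 + 116
  203 = 1*116 + 87
  116 = 1*87 + 29
  87 = 3*29
so gcd(3393, 319) = 29.
gcd(29, 290) = 29.
29 does not divide 514 (remainder 21), so no integer solutions.

no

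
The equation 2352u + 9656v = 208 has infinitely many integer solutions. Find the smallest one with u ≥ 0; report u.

386

gcd(9656, 2352) = 8.
8 divides 208, so solutions exist.
By Bézout, 2352*(-78) + 9656*(19) = 8.
Scale by 208/8 = 26: (u₀, v₀) = (-2028, 494).
General solution: u = -2028 + 1207t, v = 494 - 294t for integer t.
u ≥ 0: smallest is -2028 mod 1207 = 386 (at t = 2), with v = -94.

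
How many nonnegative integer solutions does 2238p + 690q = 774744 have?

3

gcd(2238, 690) = 6  (2238 = 3×690 + 168, 690 = 4×168 + 18, 168 = 9×18 + 6, 18 = 3×6).
Back-substituting, 2238×(37) + 690×(-120) = 6.
Scale by 129124: one solution is (4777588, -15494880). Reduce p mod 115: (28, 1032).
General: p = 28 + 115t, q = 1032 - 373t.
p ≥ 0 ⇒ t ≥ 0; q ≥ 0 ⇒ t ≤ 2. So t ∈ [0, 2]: 3 solutions.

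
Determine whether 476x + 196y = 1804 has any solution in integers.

no

gcd(476, 196) = 28.
28 does not divide 1804 (remainder 12), so no integer solutions.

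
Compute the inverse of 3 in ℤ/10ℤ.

7

gcd(10, 3) = 1  (10 = 3·3 + 1, 3 = 3·1).
Back-substituting, 3·(-3) + 10·(1) = 1.
So 3·-3 ≡ 1 (mod 10), and -3 mod 10 = 7.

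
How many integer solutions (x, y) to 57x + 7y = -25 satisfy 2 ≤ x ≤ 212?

gcd(57, 7) = 1  (57 = 8·7 + 1, 7 = 7·1).
Back-substituting, 57·(1) + 7·(-8) = 1.
Scale by -25: particular solution (-25, 200); reduce x mod 7: (3, -28).
General solution: x = 3 + 7t, y = -28 - 57t for integer t.
2 ≤ 3 + 7t ≤ 212 gives t ∈ [0, 29], which is 30 values.

30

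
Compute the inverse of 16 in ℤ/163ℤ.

51

gcd(163, 16) = 1.
By Bézout, 16×(51) + 163×(-5) = 1.
So 16×51 ≡ 1 (mod 163), and 51 mod 163 = 51.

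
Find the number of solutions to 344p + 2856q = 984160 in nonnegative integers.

8

gcd(2856, 344) = 8  (2856 = 8·344 + 104, 344 = 3·104 + 32, 104 = 3·32 + 8, 32 = 4·8).
Back-substituting, 344·(-83) + 2856·(10) = 8.
Scale by 123020: one solution is (-10210660, 1230200). Reduce p mod 357: (254, 314).
General: p = 254 + 357t, q = 314 - 43t.
p ≥ 0 ⇒ t ≥ 0; q ≥ 0 ⇒ t ≤ 7. So t ∈ [0, 7]: 8 solutions.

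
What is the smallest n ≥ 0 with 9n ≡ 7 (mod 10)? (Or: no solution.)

3

gcd(10, 9):
  10 = 1*9 + 1
  9 = 9*1
so gcd(10, 9) = 1.
1 divides 7, so solutions exist.
Back-substitute for Bézout coefficients:
  1 = 10 - 1*9
  ... = 9*(-1) + 10*(1)
So 9*(-1) ≡ 1 (mod 10); multiply by 7: n ≡ -7 (mod 10).
Smallest nonnegative: n = -7 mod 10 = 3.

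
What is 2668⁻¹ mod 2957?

gcd(2957, 2668):
  2957 = 1·2668 + 289
  2668 = 9·289 + 67
  289 = 4·67 + 21
  67 = 3·21 + 4
  21 = 5·4 + 1
  4 = 4·1
so gcd(2957, 2668) = 1.
Back-substitute for Bézout coefficients:
  1 = 21 - 5·4
  ... = 2668·(-706) + 2957·(637)
So 2668·-706 ≡ 1 (mod 2957), and -706 mod 2957 = 2251.

2251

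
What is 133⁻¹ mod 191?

gcd(191, 133) = 1  (191 = 1×133 + 58, 133 = 2×58 + 17, 58 = 3×17 + 7, 17 = 2×7 + 3, 7 = 2×3 + 1, 3 = 3×1).
Back-substituting, 133×(-56) + 191×(39) = 1.
So 133×-56 ≡ 1 (mod 191), and -56 mod 191 = 135.

135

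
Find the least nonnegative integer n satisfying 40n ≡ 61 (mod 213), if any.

gcd(213, 40) = 1.
1 divides 61, so solutions exist.
By Bézout, 40*(16) + 213*(-3) = 1.
So 40*(16) ≡ 1 (mod 213); multiply by 61: n ≡ 976 (mod 213).
Smallest nonnegative: n = 976 mod 213 = 124.

124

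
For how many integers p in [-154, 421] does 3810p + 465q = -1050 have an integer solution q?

19

gcd(3810, 465) = 15  (3810 = 8×465 + 90, 465 = 5×90 + 15, 90 = 6×15).
Back-substituting, 3810×(-5) + 465×(41) = 15.
Scale by -70: particular solution (350, -2870); reduce p mod 31: (9, -76).
General solution: p = 9 + 31t, q = -76 - 254t for integer t.
-154 ≤ 9 + 31t ≤ 421 gives t ∈ [-5, 13], which is 19 values.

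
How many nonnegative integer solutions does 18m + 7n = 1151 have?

gcd(18, 7):
  18 = 2×7 + 4
  7 = 1×4 + 3
  4 = 1×3 + 1
  3 = 3×1
so gcd(18, 7) = 1.
Back-substitute for Bézout coefficients:
  1 = 4 - 1×3
  ... = 18×(2) + 7×(-5)
Scale by 1151: one solution is (2302, -5755). Reduce m mod 7: (6, 149).
General: m = 6 + 7t, n = 149 - 18t.
m ≥ 0 ⇒ t ≥ 0; n ≥ 0 ⇒ t ≤ 8. So t ∈ [0, 8]: 9 solutions.

9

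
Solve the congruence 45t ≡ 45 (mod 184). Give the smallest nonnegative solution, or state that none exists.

gcd(184, 45):
  184 = 4·45 + 4
  45 = 11·4 + 1
  4 = 4·1
so gcd(184, 45) = 1.
1 divides 45, so solutions exist.
Back-substitute for Bézout coefficients:
  1 = 45 - 11·4
  ... = 45·(45) + 184·(-11)
So 45·(45) ≡ 1 (mod 184); multiply by 45: t ≡ 2025 (mod 184).
Smallest nonnegative: t = 2025 mod 184 = 1.

1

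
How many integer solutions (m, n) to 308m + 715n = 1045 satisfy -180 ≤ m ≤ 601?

gcd(715, 308):
  715 = 2×308 + 99
  308 = 3×99 + 11
  99 = 9×11
so gcd(715, 308) = 11.
Back-substitute for Bézout coefficients:
  11 = 308 - 3×99
  ... = 308×(7) + 715×(-3)
Scale by 95: particular solution (665, -285); reduce m mod 65: (15, -5).
General solution: m = 15 + 65t, n = -5 - 28t for integer t.
-180 ≤ 15 + 65t ≤ 601 gives t ∈ [-3, 9], which is 13 values.

13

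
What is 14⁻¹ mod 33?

26

gcd(33, 14):
  33 = 2*14 + 5
  14 = 2*5 + 4
  5 = 1*4 + 1
  4 = 4*1
so gcd(33, 14) = 1.
Back-substitute for Bézout coefficients:
  1 = 5 - 1*4
  ... = 14*(-7) + 33*(3)
So 14*-7 ≡ 1 (mod 33), and -7 mod 33 = 26.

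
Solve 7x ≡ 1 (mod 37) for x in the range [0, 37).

gcd(37, 7):
  37 = 5*7 + 2
  7 = 3*2 + 1
  2 = 2*1
so gcd(37, 7) = 1.
Back-substitute for Bézout coefficients:
  1 = 7 - 3*2
  ... = 7*(16) + 37*(-3)
So 7*16 ≡ 1 (mod 37), and 16 mod 37 = 16.

16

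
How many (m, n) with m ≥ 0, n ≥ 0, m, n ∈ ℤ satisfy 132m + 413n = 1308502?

24

gcd(413, 132) = 1  (413 = 3×132 + 17, 132 = 7×17 + 13, 17 = 1×13 + 4, 13 = 3×4 + 1, 4 = 4×1).
Back-substituting, 132×(97) + 413×(-31) = 1.
Scale by 1308502: one solution is (126924694, -40563562). Reduce m mod 413: (295, 3074).
General: m = 295 + 413t, n = 3074 - 132t.
m ≥ 0 ⇒ t ≥ 0; n ≥ 0 ⇒ t ≤ 23. So t ∈ [0, 23]: 24 solutions.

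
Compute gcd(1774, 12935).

1

gcd(12935, 1774) = 1  (12935 = 7×1774 + 517, 1774 = 3×517 + 223, 517 = 2×223 + 71, 223 = 3×71 + 10, 71 = 7×10 + 1, 10 = 10×1).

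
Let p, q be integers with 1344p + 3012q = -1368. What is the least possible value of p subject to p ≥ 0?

120

gcd(3012, 1344) = 12  (3012 = 2*1344 + 324, 1344 = 4*324 + 48, 324 = 6*48 + 36, 48 = 1*36 + 12, 36 = 3*12).
12 divides -1368, so solutions exist.
Back-substituting, 1344*(65) + 3012*(-29) = 12.
Scale by -1368/12 = -114: (p₀, q₀) = (-7410, 3306).
General solution: p = -7410 + 251t, q = 3306 - 112t for integer t.
p ≥ 0: smallest is -7410 mod 251 = 120 (at t = 30), with q = -54.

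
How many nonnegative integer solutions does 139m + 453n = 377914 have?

6

gcd(453, 139) = 1.
By Bézout, 139·(88) + 453·(-27) = 1.
One solution: (343, 729).
General: m = 343 + 453t, n = 729 - 139t.
m ≥ 0 ⇒ t ≥ 0; n ≥ 0 ⇒ t ≤ 5. So t ∈ [0, 5]: 6 solutions.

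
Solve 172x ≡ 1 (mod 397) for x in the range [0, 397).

gcd(397, 172) = 1.
By Bézout, 172×(-30) + 397×(13) = 1.
So 172×-30 ≡ 1 (mod 397), and -30 mod 397 = 367.

367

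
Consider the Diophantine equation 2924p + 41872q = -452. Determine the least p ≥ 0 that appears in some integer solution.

gcd(41872, 2924):
  41872 = 14·2924 + 936
  2924 = 3·936 + 116
  936 = 8·116 + 8
  116 = 14·8 + 4
  8 = 2·4
so gcd(41872, 2924) = 4.
4 divides -452, so solutions exist.
Back-substitute for Bézout coefficients:
  4 = 116 - 14·8
  ... = 2924·(5055) + 41872·(-353)
Scale by -452/4 = -113: (p₀, q₀) = (-571215, 39889).
General solution: p = -571215 + 10468t, q = 39889 - 731t for integer t.
p ≥ 0: smallest is -571215 mod 10468 = 4525 (at t = 55), with q = -316.

4525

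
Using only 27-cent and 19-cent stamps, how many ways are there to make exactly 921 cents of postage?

2

Need nonnegative integers with 27j + 19k = 921.
gcd(27, 19) = 1, and 27·(-7) + 19·(10) = 1.
So (j₀, k₀) = (-6447, 9210); general j = -6447 + 19t, k = 9210 - 27t.
j ≥ 0 ⇒ t ≥ 340; k ≥ 0 ⇒ t ≤ 341. That's 2 values of t.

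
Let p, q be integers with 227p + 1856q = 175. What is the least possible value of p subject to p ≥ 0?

197

gcd(1856, 227):
  1856 = 8·227 + 40
  227 = 5·40 + 27
  40 = 1·27 + 13
  27 = 2·13 + 1
  13 = 13·1
so gcd(1856, 227) = 1.
1 divides 175, so solutions exist.
Back-substitute for Bézout coefficients:
  1 = 27 - 2·13
  ... = 227·(139) + 1856·(-17)
Scale by 175/1 = 175: (p₀, q₀) = (24325, -2975).
General solution: p = 24325 + 1856t, q = -2975 - 227t for integer t.
p ≥ 0: smallest is 24325 mod 1856 = 197 (at t = -13), with q = -24.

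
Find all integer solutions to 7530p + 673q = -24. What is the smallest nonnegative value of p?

gcd(7530, 673) = 1.
1 divides -24, so solutions exist.
By Bézout, 7530·(53) + 673·(-593) = 1.
Scale by -24/1 = -24: (p₀, q₀) = (-1272, 14232).
General solution: p = -1272 + 673t, q = 14232 - 7530t for integer t.
p ≥ 0: smallest is -1272 mod 673 = 74 (at t = 2), with q = -828.

74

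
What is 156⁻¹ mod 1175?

gcd(1175, 156):
  1175 = 7×156 + 83
  156 = 1×83 + 73
  83 = 1×73 + 10
  73 = 7×10 + 3
  10 = 3×3 + 1
  3 = 3×1
so gcd(1175, 156) = 1.
Back-substitute for Bézout coefficients:
  1 = 10 - 3×3
  ... = 156×(-354) + 1175×(47)
So 156×-354 ≡ 1 (mod 1175), and -354 mod 1175 = 821.

821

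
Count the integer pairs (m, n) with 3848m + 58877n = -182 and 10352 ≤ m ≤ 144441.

29

gcd(58877, 3848):
  58877 = 15*3848 + 1157
  3848 = 3*1157 + 377
  1157 = 3*377 + 26
  377 = 14*26 + 13
  26 = 2*13
so gcd(58877, 3848) = 13.
Back-substitute for Bézout coefficients:
  13 = 377 - 14*26
  ... = 3848*(2188) + 58877*(-143)
Scale by -14: particular solution (-30632, 2002); reduce m mod 4529: (1071, -70).
General solution: m = 1071 + 4529t, n = -70 - 296t for integer t.
10352 ≤ 1071 + 4529t ≤ 144441 gives t ∈ [3, 31], which is 29 values.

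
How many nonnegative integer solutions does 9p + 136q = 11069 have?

gcd(136, 9) = 1  (136 = 15·9 + 1, 9 = 9·1).
Back-substituting, 9·(-15) + 136·(1) = 1.
Scale by 11069: one solution is (-166035, 11069). Reduce p mod 136: (21, 80).
General: p = 21 + 136t, q = 80 - 9t.
p ≥ 0 ⇒ t ≥ 0; q ≥ 0 ⇒ t ≤ 8. So t ∈ [0, 8]: 9 solutions.

9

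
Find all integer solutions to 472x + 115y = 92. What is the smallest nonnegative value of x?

46

gcd(472, 115) = 1.
1 divides 92, so solutions exist.
By Bézout, 472×(48) + 115×(-197) = 1.
Scale by 92/1 = 92: (x₀, y₀) = (4416, -18124).
General solution: x = 4416 + 115t, y = -18124 - 472t for integer t.
x ≥ 0: smallest is 4416 mod 115 = 46 (at t = -38), with y = -188.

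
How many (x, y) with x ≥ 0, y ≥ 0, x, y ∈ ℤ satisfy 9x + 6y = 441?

25

gcd(9, 6):
  9 = 1*6 + 3
  6 = 2*3
so gcd(9, 6) = 3.
Back-substitute for Bézout coefficients:
  3 = 9 - 1*6
  ... = 9*(1) + 6*(-1)
Scale by 147: one solution is (147, -147). Reduce x mod 2: (1, 72).
General: x = 1 + 2t, y = 72 - 3t.
x ≥ 0 ⇒ t ≥ 0; y ≥ 0 ⇒ t ≤ 24. So t ∈ [0, 24]: 25 solutions.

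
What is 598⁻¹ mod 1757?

gcd(1757, 598) = 1.
By Bézout, 598×(285) + 1757×(-97) = 1.
So 598×285 ≡ 1 (mod 1757), and 285 mod 1757 = 285.

285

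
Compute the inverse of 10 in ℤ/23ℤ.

7

gcd(23, 10):
  23 = 2*10 + 3
  10 = 3*3 + 1
  3 = 3*1
so gcd(23, 10) = 1.
Back-substitute for Bézout coefficients:
  1 = 10 - 3*3
  ... = 10*(7) + 23*(-3)
So 10*7 ≡ 1 (mod 23), and 7 mod 23 = 7.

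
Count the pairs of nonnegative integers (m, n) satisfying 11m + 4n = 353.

8

gcd(11, 4) = 1  (11 = 2·4 + 3, 4 = 1·3 + 1, 3 = 3·1).
Back-substituting, 11·(-1) + 4·(3) = 1.
Scale by 353: one solution is (-353, 1059). Reduce m mod 4: (3, 80).
General: m = 3 + 4t, n = 80 - 11t.
m ≥ 0 ⇒ t ≥ 0; n ≥ 0 ⇒ t ≤ 7. So t ∈ [0, 7]: 8 solutions.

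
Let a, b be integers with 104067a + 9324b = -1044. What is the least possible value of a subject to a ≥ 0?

gcd(104067, 9324):
  104067 = 11*9324 + 1503
  9324 = 6*1503 + 306
  1503 = 4*306 + 279
  306 = 1*279 + 27
  279 = 10*27 + 9
  27 = 3*9
so gcd(104067, 9324) = 9.
9 divides -1044, so solutions exist.
Back-substitute for Bézout coefficients:
  9 = 279 - 10*27
  ... = 104067*(335) + 9324*(-3739)
Scale by -1044/9 = -116: (a₀, b₀) = (-38860, 433724).
General solution: a = -38860 + 1036t, b = 433724 - 11563t for integer t.
a ≥ 0: smallest is -38860 mod 1036 = 508 (at t = 38), with b = -5670.

508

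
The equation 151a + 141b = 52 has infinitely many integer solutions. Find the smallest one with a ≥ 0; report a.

gcd(151, 141) = 1.
1 divides 52, so solutions exist.
By Bézout, 151×(-14) + 141×(15) = 1.
Scale by 52/1 = 52: (a₀, b₀) = (-728, 780).
General solution: a = -728 + 141t, b = 780 - 151t for integer t.
a ≥ 0: smallest is -728 mod 141 = 118 (at t = 6), with b = -126.

118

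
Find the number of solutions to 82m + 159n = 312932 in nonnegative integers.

gcd(159, 82) = 1  (159 = 1*82 + 77, 82 = 1*77 + 5, 77 = 15*5 + 2, 5 = 2*2 + 1, 2 = 2*1).
Back-substituting, 82*(64) + 159*(-33) = 1.
Scale by 312932: one solution is (20027648, -10326756). Reduce m mod 159: (8, 1964).
General: m = 8 + 159t, n = 1964 - 82t.
m ≥ 0 ⇒ t ≥ 0; n ≥ 0 ⇒ t ≤ 23. So t ∈ [0, 23]: 24 solutions.

24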